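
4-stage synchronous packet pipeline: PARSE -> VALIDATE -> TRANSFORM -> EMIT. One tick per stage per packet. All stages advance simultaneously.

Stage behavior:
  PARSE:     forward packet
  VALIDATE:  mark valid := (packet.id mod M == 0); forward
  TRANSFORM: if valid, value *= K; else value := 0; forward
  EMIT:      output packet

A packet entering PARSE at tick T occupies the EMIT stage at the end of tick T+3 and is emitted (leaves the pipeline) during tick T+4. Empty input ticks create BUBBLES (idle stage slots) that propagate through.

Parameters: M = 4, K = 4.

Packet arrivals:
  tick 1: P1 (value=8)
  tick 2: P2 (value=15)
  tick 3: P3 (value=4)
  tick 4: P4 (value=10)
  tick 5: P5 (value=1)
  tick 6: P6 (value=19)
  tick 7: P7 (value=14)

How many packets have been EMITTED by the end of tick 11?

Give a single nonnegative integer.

Tick 1: [PARSE:P1(v=8,ok=F), VALIDATE:-, TRANSFORM:-, EMIT:-] out:-; in:P1
Tick 2: [PARSE:P2(v=15,ok=F), VALIDATE:P1(v=8,ok=F), TRANSFORM:-, EMIT:-] out:-; in:P2
Tick 3: [PARSE:P3(v=4,ok=F), VALIDATE:P2(v=15,ok=F), TRANSFORM:P1(v=0,ok=F), EMIT:-] out:-; in:P3
Tick 4: [PARSE:P4(v=10,ok=F), VALIDATE:P3(v=4,ok=F), TRANSFORM:P2(v=0,ok=F), EMIT:P1(v=0,ok=F)] out:-; in:P4
Tick 5: [PARSE:P5(v=1,ok=F), VALIDATE:P4(v=10,ok=T), TRANSFORM:P3(v=0,ok=F), EMIT:P2(v=0,ok=F)] out:P1(v=0); in:P5
Tick 6: [PARSE:P6(v=19,ok=F), VALIDATE:P5(v=1,ok=F), TRANSFORM:P4(v=40,ok=T), EMIT:P3(v=0,ok=F)] out:P2(v=0); in:P6
Tick 7: [PARSE:P7(v=14,ok=F), VALIDATE:P6(v=19,ok=F), TRANSFORM:P5(v=0,ok=F), EMIT:P4(v=40,ok=T)] out:P3(v=0); in:P7
Tick 8: [PARSE:-, VALIDATE:P7(v=14,ok=F), TRANSFORM:P6(v=0,ok=F), EMIT:P5(v=0,ok=F)] out:P4(v=40); in:-
Tick 9: [PARSE:-, VALIDATE:-, TRANSFORM:P7(v=0,ok=F), EMIT:P6(v=0,ok=F)] out:P5(v=0); in:-
Tick 10: [PARSE:-, VALIDATE:-, TRANSFORM:-, EMIT:P7(v=0,ok=F)] out:P6(v=0); in:-
Tick 11: [PARSE:-, VALIDATE:-, TRANSFORM:-, EMIT:-] out:P7(v=0); in:-
Emitted by tick 11: ['P1', 'P2', 'P3', 'P4', 'P5', 'P6', 'P7']

Answer: 7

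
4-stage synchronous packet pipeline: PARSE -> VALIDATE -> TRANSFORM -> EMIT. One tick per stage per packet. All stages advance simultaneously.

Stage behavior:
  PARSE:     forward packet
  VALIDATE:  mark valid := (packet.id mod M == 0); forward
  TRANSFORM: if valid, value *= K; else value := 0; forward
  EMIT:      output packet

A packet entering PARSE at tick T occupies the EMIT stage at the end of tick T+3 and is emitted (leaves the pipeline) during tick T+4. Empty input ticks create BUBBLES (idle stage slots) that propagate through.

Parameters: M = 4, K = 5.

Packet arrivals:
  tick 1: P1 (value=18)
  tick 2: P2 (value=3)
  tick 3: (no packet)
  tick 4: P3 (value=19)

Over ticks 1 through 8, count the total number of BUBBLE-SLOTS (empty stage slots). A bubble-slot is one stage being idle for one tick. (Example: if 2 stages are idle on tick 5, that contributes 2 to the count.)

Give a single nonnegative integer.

Answer: 20

Derivation:
Tick 1: [PARSE:P1(v=18,ok=F), VALIDATE:-, TRANSFORM:-, EMIT:-] out:-; bubbles=3
Tick 2: [PARSE:P2(v=3,ok=F), VALIDATE:P1(v=18,ok=F), TRANSFORM:-, EMIT:-] out:-; bubbles=2
Tick 3: [PARSE:-, VALIDATE:P2(v=3,ok=F), TRANSFORM:P1(v=0,ok=F), EMIT:-] out:-; bubbles=2
Tick 4: [PARSE:P3(v=19,ok=F), VALIDATE:-, TRANSFORM:P2(v=0,ok=F), EMIT:P1(v=0,ok=F)] out:-; bubbles=1
Tick 5: [PARSE:-, VALIDATE:P3(v=19,ok=F), TRANSFORM:-, EMIT:P2(v=0,ok=F)] out:P1(v=0); bubbles=2
Tick 6: [PARSE:-, VALIDATE:-, TRANSFORM:P3(v=0,ok=F), EMIT:-] out:P2(v=0); bubbles=3
Tick 7: [PARSE:-, VALIDATE:-, TRANSFORM:-, EMIT:P3(v=0,ok=F)] out:-; bubbles=3
Tick 8: [PARSE:-, VALIDATE:-, TRANSFORM:-, EMIT:-] out:P3(v=0); bubbles=4
Total bubble-slots: 20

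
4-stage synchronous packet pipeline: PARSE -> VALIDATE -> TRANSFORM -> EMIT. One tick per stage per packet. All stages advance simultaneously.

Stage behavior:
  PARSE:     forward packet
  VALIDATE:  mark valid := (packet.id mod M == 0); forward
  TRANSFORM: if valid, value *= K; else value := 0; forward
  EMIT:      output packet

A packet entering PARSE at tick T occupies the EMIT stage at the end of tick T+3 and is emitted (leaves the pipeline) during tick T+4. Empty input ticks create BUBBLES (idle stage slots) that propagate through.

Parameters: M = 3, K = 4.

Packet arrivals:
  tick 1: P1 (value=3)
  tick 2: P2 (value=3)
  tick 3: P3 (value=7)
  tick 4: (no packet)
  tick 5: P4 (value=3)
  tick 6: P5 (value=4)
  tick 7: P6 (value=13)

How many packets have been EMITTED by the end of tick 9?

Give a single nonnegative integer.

Answer: 4

Derivation:
Tick 1: [PARSE:P1(v=3,ok=F), VALIDATE:-, TRANSFORM:-, EMIT:-] out:-; in:P1
Tick 2: [PARSE:P2(v=3,ok=F), VALIDATE:P1(v=3,ok=F), TRANSFORM:-, EMIT:-] out:-; in:P2
Tick 3: [PARSE:P3(v=7,ok=F), VALIDATE:P2(v=3,ok=F), TRANSFORM:P1(v=0,ok=F), EMIT:-] out:-; in:P3
Tick 4: [PARSE:-, VALIDATE:P3(v=7,ok=T), TRANSFORM:P2(v=0,ok=F), EMIT:P1(v=0,ok=F)] out:-; in:-
Tick 5: [PARSE:P4(v=3,ok=F), VALIDATE:-, TRANSFORM:P3(v=28,ok=T), EMIT:P2(v=0,ok=F)] out:P1(v=0); in:P4
Tick 6: [PARSE:P5(v=4,ok=F), VALIDATE:P4(v=3,ok=F), TRANSFORM:-, EMIT:P3(v=28,ok=T)] out:P2(v=0); in:P5
Tick 7: [PARSE:P6(v=13,ok=F), VALIDATE:P5(v=4,ok=F), TRANSFORM:P4(v=0,ok=F), EMIT:-] out:P3(v=28); in:P6
Tick 8: [PARSE:-, VALIDATE:P6(v=13,ok=T), TRANSFORM:P5(v=0,ok=F), EMIT:P4(v=0,ok=F)] out:-; in:-
Tick 9: [PARSE:-, VALIDATE:-, TRANSFORM:P6(v=52,ok=T), EMIT:P5(v=0,ok=F)] out:P4(v=0); in:-
Emitted by tick 9: ['P1', 'P2', 'P3', 'P4']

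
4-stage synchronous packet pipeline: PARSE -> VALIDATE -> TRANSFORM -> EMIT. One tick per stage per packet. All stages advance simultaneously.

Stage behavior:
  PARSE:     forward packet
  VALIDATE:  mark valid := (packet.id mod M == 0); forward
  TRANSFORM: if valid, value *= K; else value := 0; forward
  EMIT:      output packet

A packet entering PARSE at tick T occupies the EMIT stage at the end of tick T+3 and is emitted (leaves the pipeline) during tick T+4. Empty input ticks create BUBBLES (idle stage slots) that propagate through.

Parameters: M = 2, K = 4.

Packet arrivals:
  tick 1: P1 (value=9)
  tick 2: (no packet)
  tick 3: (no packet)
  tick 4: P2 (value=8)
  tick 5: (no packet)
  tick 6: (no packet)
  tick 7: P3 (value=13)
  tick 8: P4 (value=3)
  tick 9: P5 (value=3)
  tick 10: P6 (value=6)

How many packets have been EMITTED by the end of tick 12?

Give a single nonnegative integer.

Answer: 4

Derivation:
Tick 1: [PARSE:P1(v=9,ok=F), VALIDATE:-, TRANSFORM:-, EMIT:-] out:-; in:P1
Tick 2: [PARSE:-, VALIDATE:P1(v=9,ok=F), TRANSFORM:-, EMIT:-] out:-; in:-
Tick 3: [PARSE:-, VALIDATE:-, TRANSFORM:P1(v=0,ok=F), EMIT:-] out:-; in:-
Tick 4: [PARSE:P2(v=8,ok=F), VALIDATE:-, TRANSFORM:-, EMIT:P1(v=0,ok=F)] out:-; in:P2
Tick 5: [PARSE:-, VALIDATE:P2(v=8,ok=T), TRANSFORM:-, EMIT:-] out:P1(v=0); in:-
Tick 6: [PARSE:-, VALIDATE:-, TRANSFORM:P2(v=32,ok=T), EMIT:-] out:-; in:-
Tick 7: [PARSE:P3(v=13,ok=F), VALIDATE:-, TRANSFORM:-, EMIT:P2(v=32,ok=T)] out:-; in:P3
Tick 8: [PARSE:P4(v=3,ok=F), VALIDATE:P3(v=13,ok=F), TRANSFORM:-, EMIT:-] out:P2(v=32); in:P4
Tick 9: [PARSE:P5(v=3,ok=F), VALIDATE:P4(v=3,ok=T), TRANSFORM:P3(v=0,ok=F), EMIT:-] out:-; in:P5
Tick 10: [PARSE:P6(v=6,ok=F), VALIDATE:P5(v=3,ok=F), TRANSFORM:P4(v=12,ok=T), EMIT:P3(v=0,ok=F)] out:-; in:P6
Tick 11: [PARSE:-, VALIDATE:P6(v=6,ok=T), TRANSFORM:P5(v=0,ok=F), EMIT:P4(v=12,ok=T)] out:P3(v=0); in:-
Tick 12: [PARSE:-, VALIDATE:-, TRANSFORM:P6(v=24,ok=T), EMIT:P5(v=0,ok=F)] out:P4(v=12); in:-
Emitted by tick 12: ['P1', 'P2', 'P3', 'P4']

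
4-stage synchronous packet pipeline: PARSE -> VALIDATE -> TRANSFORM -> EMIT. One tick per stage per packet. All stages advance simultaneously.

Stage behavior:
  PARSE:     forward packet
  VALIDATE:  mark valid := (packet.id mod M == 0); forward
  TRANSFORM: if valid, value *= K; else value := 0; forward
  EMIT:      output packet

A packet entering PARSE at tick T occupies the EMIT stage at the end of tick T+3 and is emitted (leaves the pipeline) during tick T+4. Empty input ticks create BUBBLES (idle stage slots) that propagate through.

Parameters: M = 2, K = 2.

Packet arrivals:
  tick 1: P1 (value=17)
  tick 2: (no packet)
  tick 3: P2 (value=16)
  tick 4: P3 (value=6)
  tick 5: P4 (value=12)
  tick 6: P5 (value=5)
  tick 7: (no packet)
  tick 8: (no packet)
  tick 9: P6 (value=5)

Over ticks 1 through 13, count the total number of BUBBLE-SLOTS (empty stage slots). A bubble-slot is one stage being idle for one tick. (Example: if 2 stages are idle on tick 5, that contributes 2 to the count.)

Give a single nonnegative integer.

Answer: 28

Derivation:
Tick 1: [PARSE:P1(v=17,ok=F), VALIDATE:-, TRANSFORM:-, EMIT:-] out:-; bubbles=3
Tick 2: [PARSE:-, VALIDATE:P1(v=17,ok=F), TRANSFORM:-, EMIT:-] out:-; bubbles=3
Tick 3: [PARSE:P2(v=16,ok=F), VALIDATE:-, TRANSFORM:P1(v=0,ok=F), EMIT:-] out:-; bubbles=2
Tick 4: [PARSE:P3(v=6,ok=F), VALIDATE:P2(v=16,ok=T), TRANSFORM:-, EMIT:P1(v=0,ok=F)] out:-; bubbles=1
Tick 5: [PARSE:P4(v=12,ok=F), VALIDATE:P3(v=6,ok=F), TRANSFORM:P2(v=32,ok=T), EMIT:-] out:P1(v=0); bubbles=1
Tick 6: [PARSE:P5(v=5,ok=F), VALIDATE:P4(v=12,ok=T), TRANSFORM:P3(v=0,ok=F), EMIT:P2(v=32,ok=T)] out:-; bubbles=0
Tick 7: [PARSE:-, VALIDATE:P5(v=5,ok=F), TRANSFORM:P4(v=24,ok=T), EMIT:P3(v=0,ok=F)] out:P2(v=32); bubbles=1
Tick 8: [PARSE:-, VALIDATE:-, TRANSFORM:P5(v=0,ok=F), EMIT:P4(v=24,ok=T)] out:P3(v=0); bubbles=2
Tick 9: [PARSE:P6(v=5,ok=F), VALIDATE:-, TRANSFORM:-, EMIT:P5(v=0,ok=F)] out:P4(v=24); bubbles=2
Tick 10: [PARSE:-, VALIDATE:P6(v=5,ok=T), TRANSFORM:-, EMIT:-] out:P5(v=0); bubbles=3
Tick 11: [PARSE:-, VALIDATE:-, TRANSFORM:P6(v=10,ok=T), EMIT:-] out:-; bubbles=3
Tick 12: [PARSE:-, VALIDATE:-, TRANSFORM:-, EMIT:P6(v=10,ok=T)] out:-; bubbles=3
Tick 13: [PARSE:-, VALIDATE:-, TRANSFORM:-, EMIT:-] out:P6(v=10); bubbles=4
Total bubble-slots: 28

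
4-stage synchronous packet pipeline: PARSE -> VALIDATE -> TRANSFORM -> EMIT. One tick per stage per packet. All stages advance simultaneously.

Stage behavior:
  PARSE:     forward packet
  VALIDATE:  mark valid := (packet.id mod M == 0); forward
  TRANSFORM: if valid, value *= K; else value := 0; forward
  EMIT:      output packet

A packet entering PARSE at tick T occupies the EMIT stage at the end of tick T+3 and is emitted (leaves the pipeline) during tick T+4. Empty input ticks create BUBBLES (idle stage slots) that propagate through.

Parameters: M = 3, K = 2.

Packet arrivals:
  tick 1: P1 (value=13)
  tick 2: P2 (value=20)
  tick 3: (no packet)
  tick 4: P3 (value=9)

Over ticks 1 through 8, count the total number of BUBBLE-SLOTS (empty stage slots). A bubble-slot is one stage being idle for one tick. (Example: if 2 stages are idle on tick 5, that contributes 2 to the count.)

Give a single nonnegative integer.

Tick 1: [PARSE:P1(v=13,ok=F), VALIDATE:-, TRANSFORM:-, EMIT:-] out:-; bubbles=3
Tick 2: [PARSE:P2(v=20,ok=F), VALIDATE:P1(v=13,ok=F), TRANSFORM:-, EMIT:-] out:-; bubbles=2
Tick 3: [PARSE:-, VALIDATE:P2(v=20,ok=F), TRANSFORM:P1(v=0,ok=F), EMIT:-] out:-; bubbles=2
Tick 4: [PARSE:P3(v=9,ok=F), VALIDATE:-, TRANSFORM:P2(v=0,ok=F), EMIT:P1(v=0,ok=F)] out:-; bubbles=1
Tick 5: [PARSE:-, VALIDATE:P3(v=9,ok=T), TRANSFORM:-, EMIT:P2(v=0,ok=F)] out:P1(v=0); bubbles=2
Tick 6: [PARSE:-, VALIDATE:-, TRANSFORM:P3(v=18,ok=T), EMIT:-] out:P2(v=0); bubbles=3
Tick 7: [PARSE:-, VALIDATE:-, TRANSFORM:-, EMIT:P3(v=18,ok=T)] out:-; bubbles=3
Tick 8: [PARSE:-, VALIDATE:-, TRANSFORM:-, EMIT:-] out:P3(v=18); bubbles=4
Total bubble-slots: 20

Answer: 20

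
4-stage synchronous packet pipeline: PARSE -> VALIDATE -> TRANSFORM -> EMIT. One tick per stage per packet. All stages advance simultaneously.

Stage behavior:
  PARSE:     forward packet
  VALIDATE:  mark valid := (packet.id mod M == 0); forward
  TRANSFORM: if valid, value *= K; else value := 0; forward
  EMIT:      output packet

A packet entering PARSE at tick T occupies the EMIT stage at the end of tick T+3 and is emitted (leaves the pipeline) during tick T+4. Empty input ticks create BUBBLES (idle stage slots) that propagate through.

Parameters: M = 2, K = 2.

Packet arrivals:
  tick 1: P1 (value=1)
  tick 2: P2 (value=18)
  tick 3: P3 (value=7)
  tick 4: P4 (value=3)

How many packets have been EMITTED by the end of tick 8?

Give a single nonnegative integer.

Tick 1: [PARSE:P1(v=1,ok=F), VALIDATE:-, TRANSFORM:-, EMIT:-] out:-; in:P1
Tick 2: [PARSE:P2(v=18,ok=F), VALIDATE:P1(v=1,ok=F), TRANSFORM:-, EMIT:-] out:-; in:P2
Tick 3: [PARSE:P3(v=7,ok=F), VALIDATE:P2(v=18,ok=T), TRANSFORM:P1(v=0,ok=F), EMIT:-] out:-; in:P3
Tick 4: [PARSE:P4(v=3,ok=F), VALIDATE:P3(v=7,ok=F), TRANSFORM:P2(v=36,ok=T), EMIT:P1(v=0,ok=F)] out:-; in:P4
Tick 5: [PARSE:-, VALIDATE:P4(v=3,ok=T), TRANSFORM:P3(v=0,ok=F), EMIT:P2(v=36,ok=T)] out:P1(v=0); in:-
Tick 6: [PARSE:-, VALIDATE:-, TRANSFORM:P4(v=6,ok=T), EMIT:P3(v=0,ok=F)] out:P2(v=36); in:-
Tick 7: [PARSE:-, VALIDATE:-, TRANSFORM:-, EMIT:P4(v=6,ok=T)] out:P3(v=0); in:-
Tick 8: [PARSE:-, VALIDATE:-, TRANSFORM:-, EMIT:-] out:P4(v=6); in:-
Emitted by tick 8: ['P1', 'P2', 'P3', 'P4']

Answer: 4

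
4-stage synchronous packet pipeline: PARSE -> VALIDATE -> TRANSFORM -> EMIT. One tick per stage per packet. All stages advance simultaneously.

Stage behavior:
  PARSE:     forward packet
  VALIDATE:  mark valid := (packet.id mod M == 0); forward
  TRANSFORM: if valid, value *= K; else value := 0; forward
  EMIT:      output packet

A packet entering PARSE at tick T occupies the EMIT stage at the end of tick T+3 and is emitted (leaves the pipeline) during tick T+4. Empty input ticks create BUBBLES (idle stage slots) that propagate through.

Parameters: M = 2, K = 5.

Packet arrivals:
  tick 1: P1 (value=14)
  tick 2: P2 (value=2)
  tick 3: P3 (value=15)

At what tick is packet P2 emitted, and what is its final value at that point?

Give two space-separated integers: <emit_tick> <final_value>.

Tick 1: [PARSE:P1(v=14,ok=F), VALIDATE:-, TRANSFORM:-, EMIT:-] out:-; in:P1
Tick 2: [PARSE:P2(v=2,ok=F), VALIDATE:P1(v=14,ok=F), TRANSFORM:-, EMIT:-] out:-; in:P2
Tick 3: [PARSE:P3(v=15,ok=F), VALIDATE:P2(v=2,ok=T), TRANSFORM:P1(v=0,ok=F), EMIT:-] out:-; in:P3
Tick 4: [PARSE:-, VALIDATE:P3(v=15,ok=F), TRANSFORM:P2(v=10,ok=T), EMIT:P1(v=0,ok=F)] out:-; in:-
Tick 5: [PARSE:-, VALIDATE:-, TRANSFORM:P3(v=0,ok=F), EMIT:P2(v=10,ok=T)] out:P1(v=0); in:-
Tick 6: [PARSE:-, VALIDATE:-, TRANSFORM:-, EMIT:P3(v=0,ok=F)] out:P2(v=10); in:-
Tick 7: [PARSE:-, VALIDATE:-, TRANSFORM:-, EMIT:-] out:P3(v=0); in:-
P2: arrives tick 2, valid=True (id=2, id%2=0), emit tick 6, final value 10

Answer: 6 10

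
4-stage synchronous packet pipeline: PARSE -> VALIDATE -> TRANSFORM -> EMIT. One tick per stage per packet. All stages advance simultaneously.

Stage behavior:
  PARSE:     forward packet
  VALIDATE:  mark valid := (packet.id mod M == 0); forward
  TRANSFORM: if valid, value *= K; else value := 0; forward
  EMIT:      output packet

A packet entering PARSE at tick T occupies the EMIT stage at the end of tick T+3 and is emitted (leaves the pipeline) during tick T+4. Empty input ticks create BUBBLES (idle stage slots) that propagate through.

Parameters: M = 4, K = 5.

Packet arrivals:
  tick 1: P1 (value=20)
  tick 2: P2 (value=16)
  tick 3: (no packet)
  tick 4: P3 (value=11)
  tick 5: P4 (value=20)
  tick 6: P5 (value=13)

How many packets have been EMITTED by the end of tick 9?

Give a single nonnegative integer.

Tick 1: [PARSE:P1(v=20,ok=F), VALIDATE:-, TRANSFORM:-, EMIT:-] out:-; in:P1
Tick 2: [PARSE:P2(v=16,ok=F), VALIDATE:P1(v=20,ok=F), TRANSFORM:-, EMIT:-] out:-; in:P2
Tick 3: [PARSE:-, VALIDATE:P2(v=16,ok=F), TRANSFORM:P1(v=0,ok=F), EMIT:-] out:-; in:-
Tick 4: [PARSE:P3(v=11,ok=F), VALIDATE:-, TRANSFORM:P2(v=0,ok=F), EMIT:P1(v=0,ok=F)] out:-; in:P3
Tick 5: [PARSE:P4(v=20,ok=F), VALIDATE:P3(v=11,ok=F), TRANSFORM:-, EMIT:P2(v=0,ok=F)] out:P1(v=0); in:P4
Tick 6: [PARSE:P5(v=13,ok=F), VALIDATE:P4(v=20,ok=T), TRANSFORM:P3(v=0,ok=F), EMIT:-] out:P2(v=0); in:P5
Tick 7: [PARSE:-, VALIDATE:P5(v=13,ok=F), TRANSFORM:P4(v=100,ok=T), EMIT:P3(v=0,ok=F)] out:-; in:-
Tick 8: [PARSE:-, VALIDATE:-, TRANSFORM:P5(v=0,ok=F), EMIT:P4(v=100,ok=T)] out:P3(v=0); in:-
Tick 9: [PARSE:-, VALIDATE:-, TRANSFORM:-, EMIT:P5(v=0,ok=F)] out:P4(v=100); in:-
Emitted by tick 9: ['P1', 'P2', 'P3', 'P4']

Answer: 4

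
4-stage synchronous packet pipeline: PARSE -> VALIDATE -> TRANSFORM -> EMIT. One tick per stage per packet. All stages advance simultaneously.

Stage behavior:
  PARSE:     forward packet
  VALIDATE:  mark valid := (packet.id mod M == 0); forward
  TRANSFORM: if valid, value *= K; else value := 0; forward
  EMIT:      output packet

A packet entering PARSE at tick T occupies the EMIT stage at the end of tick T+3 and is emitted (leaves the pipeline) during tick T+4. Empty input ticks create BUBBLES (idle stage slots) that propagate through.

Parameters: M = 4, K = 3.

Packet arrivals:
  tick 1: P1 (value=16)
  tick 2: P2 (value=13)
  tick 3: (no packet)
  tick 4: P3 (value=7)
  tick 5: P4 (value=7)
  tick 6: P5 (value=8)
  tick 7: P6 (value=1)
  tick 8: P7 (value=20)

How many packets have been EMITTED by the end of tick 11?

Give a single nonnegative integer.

Answer: 6

Derivation:
Tick 1: [PARSE:P1(v=16,ok=F), VALIDATE:-, TRANSFORM:-, EMIT:-] out:-; in:P1
Tick 2: [PARSE:P2(v=13,ok=F), VALIDATE:P1(v=16,ok=F), TRANSFORM:-, EMIT:-] out:-; in:P2
Tick 3: [PARSE:-, VALIDATE:P2(v=13,ok=F), TRANSFORM:P1(v=0,ok=F), EMIT:-] out:-; in:-
Tick 4: [PARSE:P3(v=7,ok=F), VALIDATE:-, TRANSFORM:P2(v=0,ok=F), EMIT:P1(v=0,ok=F)] out:-; in:P3
Tick 5: [PARSE:P4(v=7,ok=F), VALIDATE:P3(v=7,ok=F), TRANSFORM:-, EMIT:P2(v=0,ok=F)] out:P1(v=0); in:P4
Tick 6: [PARSE:P5(v=8,ok=F), VALIDATE:P4(v=7,ok=T), TRANSFORM:P3(v=0,ok=F), EMIT:-] out:P2(v=0); in:P5
Tick 7: [PARSE:P6(v=1,ok=F), VALIDATE:P5(v=8,ok=F), TRANSFORM:P4(v=21,ok=T), EMIT:P3(v=0,ok=F)] out:-; in:P6
Tick 8: [PARSE:P7(v=20,ok=F), VALIDATE:P6(v=1,ok=F), TRANSFORM:P5(v=0,ok=F), EMIT:P4(v=21,ok=T)] out:P3(v=0); in:P7
Tick 9: [PARSE:-, VALIDATE:P7(v=20,ok=F), TRANSFORM:P6(v=0,ok=F), EMIT:P5(v=0,ok=F)] out:P4(v=21); in:-
Tick 10: [PARSE:-, VALIDATE:-, TRANSFORM:P7(v=0,ok=F), EMIT:P6(v=0,ok=F)] out:P5(v=0); in:-
Tick 11: [PARSE:-, VALIDATE:-, TRANSFORM:-, EMIT:P7(v=0,ok=F)] out:P6(v=0); in:-
Emitted by tick 11: ['P1', 'P2', 'P3', 'P4', 'P5', 'P6']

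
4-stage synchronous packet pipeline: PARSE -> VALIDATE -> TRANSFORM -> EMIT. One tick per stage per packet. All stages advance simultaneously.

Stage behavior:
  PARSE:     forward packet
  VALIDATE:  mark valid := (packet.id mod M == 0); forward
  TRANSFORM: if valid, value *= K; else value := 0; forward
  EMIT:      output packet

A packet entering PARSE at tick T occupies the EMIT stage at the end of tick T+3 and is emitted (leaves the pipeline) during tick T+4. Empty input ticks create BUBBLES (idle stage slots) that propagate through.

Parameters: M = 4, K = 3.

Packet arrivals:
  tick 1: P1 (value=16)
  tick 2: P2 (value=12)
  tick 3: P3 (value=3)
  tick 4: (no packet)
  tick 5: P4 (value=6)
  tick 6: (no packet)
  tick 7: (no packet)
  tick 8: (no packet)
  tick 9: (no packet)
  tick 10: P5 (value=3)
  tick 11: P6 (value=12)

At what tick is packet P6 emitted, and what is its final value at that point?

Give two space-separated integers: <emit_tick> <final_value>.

Tick 1: [PARSE:P1(v=16,ok=F), VALIDATE:-, TRANSFORM:-, EMIT:-] out:-; in:P1
Tick 2: [PARSE:P2(v=12,ok=F), VALIDATE:P1(v=16,ok=F), TRANSFORM:-, EMIT:-] out:-; in:P2
Tick 3: [PARSE:P3(v=3,ok=F), VALIDATE:P2(v=12,ok=F), TRANSFORM:P1(v=0,ok=F), EMIT:-] out:-; in:P3
Tick 4: [PARSE:-, VALIDATE:P3(v=3,ok=F), TRANSFORM:P2(v=0,ok=F), EMIT:P1(v=0,ok=F)] out:-; in:-
Tick 5: [PARSE:P4(v=6,ok=F), VALIDATE:-, TRANSFORM:P3(v=0,ok=F), EMIT:P2(v=0,ok=F)] out:P1(v=0); in:P4
Tick 6: [PARSE:-, VALIDATE:P4(v=6,ok=T), TRANSFORM:-, EMIT:P3(v=0,ok=F)] out:P2(v=0); in:-
Tick 7: [PARSE:-, VALIDATE:-, TRANSFORM:P4(v=18,ok=T), EMIT:-] out:P3(v=0); in:-
Tick 8: [PARSE:-, VALIDATE:-, TRANSFORM:-, EMIT:P4(v=18,ok=T)] out:-; in:-
Tick 9: [PARSE:-, VALIDATE:-, TRANSFORM:-, EMIT:-] out:P4(v=18); in:-
Tick 10: [PARSE:P5(v=3,ok=F), VALIDATE:-, TRANSFORM:-, EMIT:-] out:-; in:P5
Tick 11: [PARSE:P6(v=12,ok=F), VALIDATE:P5(v=3,ok=F), TRANSFORM:-, EMIT:-] out:-; in:P6
Tick 12: [PARSE:-, VALIDATE:P6(v=12,ok=F), TRANSFORM:P5(v=0,ok=F), EMIT:-] out:-; in:-
Tick 13: [PARSE:-, VALIDATE:-, TRANSFORM:P6(v=0,ok=F), EMIT:P5(v=0,ok=F)] out:-; in:-
Tick 14: [PARSE:-, VALIDATE:-, TRANSFORM:-, EMIT:P6(v=0,ok=F)] out:P5(v=0); in:-
Tick 15: [PARSE:-, VALIDATE:-, TRANSFORM:-, EMIT:-] out:P6(v=0); in:-
P6: arrives tick 11, valid=False (id=6, id%4=2), emit tick 15, final value 0

Answer: 15 0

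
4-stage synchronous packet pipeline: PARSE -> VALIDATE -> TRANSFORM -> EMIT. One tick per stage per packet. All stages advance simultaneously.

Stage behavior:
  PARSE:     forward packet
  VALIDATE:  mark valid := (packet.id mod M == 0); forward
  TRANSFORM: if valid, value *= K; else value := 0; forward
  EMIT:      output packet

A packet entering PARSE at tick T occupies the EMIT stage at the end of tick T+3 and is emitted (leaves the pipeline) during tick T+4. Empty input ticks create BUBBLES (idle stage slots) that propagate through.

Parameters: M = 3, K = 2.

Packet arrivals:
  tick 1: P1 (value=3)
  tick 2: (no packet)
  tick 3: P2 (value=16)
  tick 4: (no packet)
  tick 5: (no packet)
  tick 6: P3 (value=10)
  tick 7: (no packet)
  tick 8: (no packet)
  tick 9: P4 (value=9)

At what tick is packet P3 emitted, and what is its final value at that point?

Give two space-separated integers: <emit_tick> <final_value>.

Answer: 10 20

Derivation:
Tick 1: [PARSE:P1(v=3,ok=F), VALIDATE:-, TRANSFORM:-, EMIT:-] out:-; in:P1
Tick 2: [PARSE:-, VALIDATE:P1(v=3,ok=F), TRANSFORM:-, EMIT:-] out:-; in:-
Tick 3: [PARSE:P2(v=16,ok=F), VALIDATE:-, TRANSFORM:P1(v=0,ok=F), EMIT:-] out:-; in:P2
Tick 4: [PARSE:-, VALIDATE:P2(v=16,ok=F), TRANSFORM:-, EMIT:P1(v=0,ok=F)] out:-; in:-
Tick 5: [PARSE:-, VALIDATE:-, TRANSFORM:P2(v=0,ok=F), EMIT:-] out:P1(v=0); in:-
Tick 6: [PARSE:P3(v=10,ok=F), VALIDATE:-, TRANSFORM:-, EMIT:P2(v=0,ok=F)] out:-; in:P3
Tick 7: [PARSE:-, VALIDATE:P3(v=10,ok=T), TRANSFORM:-, EMIT:-] out:P2(v=0); in:-
Tick 8: [PARSE:-, VALIDATE:-, TRANSFORM:P3(v=20,ok=T), EMIT:-] out:-; in:-
Tick 9: [PARSE:P4(v=9,ok=F), VALIDATE:-, TRANSFORM:-, EMIT:P3(v=20,ok=T)] out:-; in:P4
Tick 10: [PARSE:-, VALIDATE:P4(v=9,ok=F), TRANSFORM:-, EMIT:-] out:P3(v=20); in:-
Tick 11: [PARSE:-, VALIDATE:-, TRANSFORM:P4(v=0,ok=F), EMIT:-] out:-; in:-
Tick 12: [PARSE:-, VALIDATE:-, TRANSFORM:-, EMIT:P4(v=0,ok=F)] out:-; in:-
Tick 13: [PARSE:-, VALIDATE:-, TRANSFORM:-, EMIT:-] out:P4(v=0); in:-
P3: arrives tick 6, valid=True (id=3, id%3=0), emit tick 10, final value 20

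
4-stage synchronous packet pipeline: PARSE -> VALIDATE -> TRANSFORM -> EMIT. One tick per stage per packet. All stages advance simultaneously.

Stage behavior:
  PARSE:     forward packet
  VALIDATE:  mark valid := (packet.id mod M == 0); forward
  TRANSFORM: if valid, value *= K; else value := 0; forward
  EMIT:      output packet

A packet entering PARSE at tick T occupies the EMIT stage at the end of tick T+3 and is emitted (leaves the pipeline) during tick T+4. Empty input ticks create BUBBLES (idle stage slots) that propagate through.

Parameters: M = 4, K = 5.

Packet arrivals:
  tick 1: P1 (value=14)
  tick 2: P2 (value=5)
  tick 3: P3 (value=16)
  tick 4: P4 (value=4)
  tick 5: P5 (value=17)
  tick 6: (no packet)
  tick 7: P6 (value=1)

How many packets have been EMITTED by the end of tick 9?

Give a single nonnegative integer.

Tick 1: [PARSE:P1(v=14,ok=F), VALIDATE:-, TRANSFORM:-, EMIT:-] out:-; in:P1
Tick 2: [PARSE:P2(v=5,ok=F), VALIDATE:P1(v=14,ok=F), TRANSFORM:-, EMIT:-] out:-; in:P2
Tick 3: [PARSE:P3(v=16,ok=F), VALIDATE:P2(v=5,ok=F), TRANSFORM:P1(v=0,ok=F), EMIT:-] out:-; in:P3
Tick 4: [PARSE:P4(v=4,ok=F), VALIDATE:P3(v=16,ok=F), TRANSFORM:P2(v=0,ok=F), EMIT:P1(v=0,ok=F)] out:-; in:P4
Tick 5: [PARSE:P5(v=17,ok=F), VALIDATE:P4(v=4,ok=T), TRANSFORM:P3(v=0,ok=F), EMIT:P2(v=0,ok=F)] out:P1(v=0); in:P5
Tick 6: [PARSE:-, VALIDATE:P5(v=17,ok=F), TRANSFORM:P4(v=20,ok=T), EMIT:P3(v=0,ok=F)] out:P2(v=0); in:-
Tick 7: [PARSE:P6(v=1,ok=F), VALIDATE:-, TRANSFORM:P5(v=0,ok=F), EMIT:P4(v=20,ok=T)] out:P3(v=0); in:P6
Tick 8: [PARSE:-, VALIDATE:P6(v=1,ok=F), TRANSFORM:-, EMIT:P5(v=0,ok=F)] out:P4(v=20); in:-
Tick 9: [PARSE:-, VALIDATE:-, TRANSFORM:P6(v=0,ok=F), EMIT:-] out:P5(v=0); in:-
Emitted by tick 9: ['P1', 'P2', 'P3', 'P4', 'P5']

Answer: 5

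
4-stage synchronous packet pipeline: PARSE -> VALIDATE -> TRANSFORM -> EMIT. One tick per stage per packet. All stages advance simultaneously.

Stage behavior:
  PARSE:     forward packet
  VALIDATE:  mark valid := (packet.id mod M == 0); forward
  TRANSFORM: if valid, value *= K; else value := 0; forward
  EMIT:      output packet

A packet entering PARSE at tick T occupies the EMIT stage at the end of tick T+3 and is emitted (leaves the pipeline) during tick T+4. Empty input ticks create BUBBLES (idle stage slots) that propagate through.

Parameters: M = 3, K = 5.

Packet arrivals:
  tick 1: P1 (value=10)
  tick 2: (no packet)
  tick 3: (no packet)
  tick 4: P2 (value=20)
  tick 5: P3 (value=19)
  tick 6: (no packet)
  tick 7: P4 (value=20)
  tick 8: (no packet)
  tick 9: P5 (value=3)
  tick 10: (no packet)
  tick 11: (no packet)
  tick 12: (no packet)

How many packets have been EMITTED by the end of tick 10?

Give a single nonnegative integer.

Answer: 3

Derivation:
Tick 1: [PARSE:P1(v=10,ok=F), VALIDATE:-, TRANSFORM:-, EMIT:-] out:-; in:P1
Tick 2: [PARSE:-, VALIDATE:P1(v=10,ok=F), TRANSFORM:-, EMIT:-] out:-; in:-
Tick 3: [PARSE:-, VALIDATE:-, TRANSFORM:P1(v=0,ok=F), EMIT:-] out:-; in:-
Tick 4: [PARSE:P2(v=20,ok=F), VALIDATE:-, TRANSFORM:-, EMIT:P1(v=0,ok=F)] out:-; in:P2
Tick 5: [PARSE:P3(v=19,ok=F), VALIDATE:P2(v=20,ok=F), TRANSFORM:-, EMIT:-] out:P1(v=0); in:P3
Tick 6: [PARSE:-, VALIDATE:P3(v=19,ok=T), TRANSFORM:P2(v=0,ok=F), EMIT:-] out:-; in:-
Tick 7: [PARSE:P4(v=20,ok=F), VALIDATE:-, TRANSFORM:P3(v=95,ok=T), EMIT:P2(v=0,ok=F)] out:-; in:P4
Tick 8: [PARSE:-, VALIDATE:P4(v=20,ok=F), TRANSFORM:-, EMIT:P3(v=95,ok=T)] out:P2(v=0); in:-
Tick 9: [PARSE:P5(v=3,ok=F), VALIDATE:-, TRANSFORM:P4(v=0,ok=F), EMIT:-] out:P3(v=95); in:P5
Tick 10: [PARSE:-, VALIDATE:P5(v=3,ok=F), TRANSFORM:-, EMIT:P4(v=0,ok=F)] out:-; in:-
Emitted by tick 10: ['P1', 'P2', 'P3']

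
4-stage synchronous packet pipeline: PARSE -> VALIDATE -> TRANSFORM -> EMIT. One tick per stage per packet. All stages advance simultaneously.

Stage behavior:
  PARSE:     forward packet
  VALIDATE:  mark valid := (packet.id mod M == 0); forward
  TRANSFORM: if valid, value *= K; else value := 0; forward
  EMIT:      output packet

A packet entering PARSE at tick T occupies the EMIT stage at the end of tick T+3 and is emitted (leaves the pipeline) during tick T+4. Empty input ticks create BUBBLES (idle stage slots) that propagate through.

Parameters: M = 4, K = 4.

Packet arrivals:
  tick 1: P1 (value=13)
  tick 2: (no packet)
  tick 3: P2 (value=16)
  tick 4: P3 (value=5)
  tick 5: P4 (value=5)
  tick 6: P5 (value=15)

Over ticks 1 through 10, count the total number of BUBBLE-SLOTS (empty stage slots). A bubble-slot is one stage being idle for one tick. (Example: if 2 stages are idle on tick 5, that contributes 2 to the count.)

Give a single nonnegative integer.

Tick 1: [PARSE:P1(v=13,ok=F), VALIDATE:-, TRANSFORM:-, EMIT:-] out:-; bubbles=3
Tick 2: [PARSE:-, VALIDATE:P1(v=13,ok=F), TRANSFORM:-, EMIT:-] out:-; bubbles=3
Tick 3: [PARSE:P2(v=16,ok=F), VALIDATE:-, TRANSFORM:P1(v=0,ok=F), EMIT:-] out:-; bubbles=2
Tick 4: [PARSE:P3(v=5,ok=F), VALIDATE:P2(v=16,ok=F), TRANSFORM:-, EMIT:P1(v=0,ok=F)] out:-; bubbles=1
Tick 5: [PARSE:P4(v=5,ok=F), VALIDATE:P3(v=5,ok=F), TRANSFORM:P2(v=0,ok=F), EMIT:-] out:P1(v=0); bubbles=1
Tick 6: [PARSE:P5(v=15,ok=F), VALIDATE:P4(v=5,ok=T), TRANSFORM:P3(v=0,ok=F), EMIT:P2(v=0,ok=F)] out:-; bubbles=0
Tick 7: [PARSE:-, VALIDATE:P5(v=15,ok=F), TRANSFORM:P4(v=20,ok=T), EMIT:P3(v=0,ok=F)] out:P2(v=0); bubbles=1
Tick 8: [PARSE:-, VALIDATE:-, TRANSFORM:P5(v=0,ok=F), EMIT:P4(v=20,ok=T)] out:P3(v=0); bubbles=2
Tick 9: [PARSE:-, VALIDATE:-, TRANSFORM:-, EMIT:P5(v=0,ok=F)] out:P4(v=20); bubbles=3
Tick 10: [PARSE:-, VALIDATE:-, TRANSFORM:-, EMIT:-] out:P5(v=0); bubbles=4
Total bubble-slots: 20

Answer: 20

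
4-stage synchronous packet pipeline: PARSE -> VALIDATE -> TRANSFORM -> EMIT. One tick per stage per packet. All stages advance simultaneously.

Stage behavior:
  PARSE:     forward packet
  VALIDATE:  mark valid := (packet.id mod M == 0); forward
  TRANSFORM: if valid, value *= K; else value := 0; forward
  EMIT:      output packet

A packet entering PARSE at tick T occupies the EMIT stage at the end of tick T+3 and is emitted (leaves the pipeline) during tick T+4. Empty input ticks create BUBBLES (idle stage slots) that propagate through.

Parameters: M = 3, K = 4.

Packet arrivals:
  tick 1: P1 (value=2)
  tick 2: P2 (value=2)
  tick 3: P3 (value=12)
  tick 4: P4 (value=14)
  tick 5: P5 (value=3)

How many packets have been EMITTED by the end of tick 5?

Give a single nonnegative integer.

Tick 1: [PARSE:P1(v=2,ok=F), VALIDATE:-, TRANSFORM:-, EMIT:-] out:-; in:P1
Tick 2: [PARSE:P2(v=2,ok=F), VALIDATE:P1(v=2,ok=F), TRANSFORM:-, EMIT:-] out:-; in:P2
Tick 3: [PARSE:P3(v=12,ok=F), VALIDATE:P2(v=2,ok=F), TRANSFORM:P1(v=0,ok=F), EMIT:-] out:-; in:P3
Tick 4: [PARSE:P4(v=14,ok=F), VALIDATE:P3(v=12,ok=T), TRANSFORM:P2(v=0,ok=F), EMIT:P1(v=0,ok=F)] out:-; in:P4
Tick 5: [PARSE:P5(v=3,ok=F), VALIDATE:P4(v=14,ok=F), TRANSFORM:P3(v=48,ok=T), EMIT:P2(v=0,ok=F)] out:P1(v=0); in:P5
Emitted by tick 5: ['P1']

Answer: 1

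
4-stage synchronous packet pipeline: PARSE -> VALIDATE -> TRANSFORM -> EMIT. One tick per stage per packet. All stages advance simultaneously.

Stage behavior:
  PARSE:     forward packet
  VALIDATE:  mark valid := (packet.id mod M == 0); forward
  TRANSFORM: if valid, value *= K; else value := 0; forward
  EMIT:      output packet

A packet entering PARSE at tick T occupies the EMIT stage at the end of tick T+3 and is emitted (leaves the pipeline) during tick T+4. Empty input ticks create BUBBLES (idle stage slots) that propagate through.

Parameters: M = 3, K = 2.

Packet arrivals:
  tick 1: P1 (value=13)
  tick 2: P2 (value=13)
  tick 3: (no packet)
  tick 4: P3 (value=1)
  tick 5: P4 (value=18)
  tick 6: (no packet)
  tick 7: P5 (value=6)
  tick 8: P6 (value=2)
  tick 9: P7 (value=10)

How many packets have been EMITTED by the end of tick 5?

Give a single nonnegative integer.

Answer: 1

Derivation:
Tick 1: [PARSE:P1(v=13,ok=F), VALIDATE:-, TRANSFORM:-, EMIT:-] out:-; in:P1
Tick 2: [PARSE:P2(v=13,ok=F), VALIDATE:P1(v=13,ok=F), TRANSFORM:-, EMIT:-] out:-; in:P2
Tick 3: [PARSE:-, VALIDATE:P2(v=13,ok=F), TRANSFORM:P1(v=0,ok=F), EMIT:-] out:-; in:-
Tick 4: [PARSE:P3(v=1,ok=F), VALIDATE:-, TRANSFORM:P2(v=0,ok=F), EMIT:P1(v=0,ok=F)] out:-; in:P3
Tick 5: [PARSE:P4(v=18,ok=F), VALIDATE:P3(v=1,ok=T), TRANSFORM:-, EMIT:P2(v=0,ok=F)] out:P1(v=0); in:P4
Emitted by tick 5: ['P1']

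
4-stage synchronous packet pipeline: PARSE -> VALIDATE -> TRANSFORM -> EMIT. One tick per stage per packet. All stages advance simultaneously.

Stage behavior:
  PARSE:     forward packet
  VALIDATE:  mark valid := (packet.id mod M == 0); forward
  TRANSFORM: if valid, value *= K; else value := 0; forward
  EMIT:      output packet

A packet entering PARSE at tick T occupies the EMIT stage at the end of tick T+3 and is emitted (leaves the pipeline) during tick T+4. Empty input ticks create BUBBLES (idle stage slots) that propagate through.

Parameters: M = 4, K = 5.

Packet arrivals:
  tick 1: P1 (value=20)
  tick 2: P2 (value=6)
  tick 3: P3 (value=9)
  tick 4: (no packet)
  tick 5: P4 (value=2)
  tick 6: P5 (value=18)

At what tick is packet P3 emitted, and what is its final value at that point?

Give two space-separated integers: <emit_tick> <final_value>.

Tick 1: [PARSE:P1(v=20,ok=F), VALIDATE:-, TRANSFORM:-, EMIT:-] out:-; in:P1
Tick 2: [PARSE:P2(v=6,ok=F), VALIDATE:P1(v=20,ok=F), TRANSFORM:-, EMIT:-] out:-; in:P2
Tick 3: [PARSE:P3(v=9,ok=F), VALIDATE:P2(v=6,ok=F), TRANSFORM:P1(v=0,ok=F), EMIT:-] out:-; in:P3
Tick 4: [PARSE:-, VALIDATE:P3(v=9,ok=F), TRANSFORM:P2(v=0,ok=F), EMIT:P1(v=0,ok=F)] out:-; in:-
Tick 5: [PARSE:P4(v=2,ok=F), VALIDATE:-, TRANSFORM:P3(v=0,ok=F), EMIT:P2(v=0,ok=F)] out:P1(v=0); in:P4
Tick 6: [PARSE:P5(v=18,ok=F), VALIDATE:P4(v=2,ok=T), TRANSFORM:-, EMIT:P3(v=0,ok=F)] out:P2(v=0); in:P5
Tick 7: [PARSE:-, VALIDATE:P5(v=18,ok=F), TRANSFORM:P4(v=10,ok=T), EMIT:-] out:P3(v=0); in:-
Tick 8: [PARSE:-, VALIDATE:-, TRANSFORM:P5(v=0,ok=F), EMIT:P4(v=10,ok=T)] out:-; in:-
Tick 9: [PARSE:-, VALIDATE:-, TRANSFORM:-, EMIT:P5(v=0,ok=F)] out:P4(v=10); in:-
Tick 10: [PARSE:-, VALIDATE:-, TRANSFORM:-, EMIT:-] out:P5(v=0); in:-
P3: arrives tick 3, valid=False (id=3, id%4=3), emit tick 7, final value 0

Answer: 7 0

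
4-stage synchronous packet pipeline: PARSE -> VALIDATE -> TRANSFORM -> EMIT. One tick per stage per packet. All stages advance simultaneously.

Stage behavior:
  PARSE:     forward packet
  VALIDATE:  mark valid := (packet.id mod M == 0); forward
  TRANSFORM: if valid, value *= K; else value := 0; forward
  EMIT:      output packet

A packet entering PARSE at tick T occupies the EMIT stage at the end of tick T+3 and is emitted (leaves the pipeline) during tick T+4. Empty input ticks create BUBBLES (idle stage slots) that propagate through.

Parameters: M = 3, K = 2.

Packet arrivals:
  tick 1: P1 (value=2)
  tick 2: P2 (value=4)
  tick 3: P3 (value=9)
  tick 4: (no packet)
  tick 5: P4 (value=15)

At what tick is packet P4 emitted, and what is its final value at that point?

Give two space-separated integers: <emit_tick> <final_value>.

Answer: 9 0

Derivation:
Tick 1: [PARSE:P1(v=2,ok=F), VALIDATE:-, TRANSFORM:-, EMIT:-] out:-; in:P1
Tick 2: [PARSE:P2(v=4,ok=F), VALIDATE:P1(v=2,ok=F), TRANSFORM:-, EMIT:-] out:-; in:P2
Tick 3: [PARSE:P3(v=9,ok=F), VALIDATE:P2(v=4,ok=F), TRANSFORM:P1(v=0,ok=F), EMIT:-] out:-; in:P3
Tick 4: [PARSE:-, VALIDATE:P3(v=9,ok=T), TRANSFORM:P2(v=0,ok=F), EMIT:P1(v=0,ok=F)] out:-; in:-
Tick 5: [PARSE:P4(v=15,ok=F), VALIDATE:-, TRANSFORM:P3(v=18,ok=T), EMIT:P2(v=0,ok=F)] out:P1(v=0); in:P4
Tick 6: [PARSE:-, VALIDATE:P4(v=15,ok=F), TRANSFORM:-, EMIT:P3(v=18,ok=T)] out:P2(v=0); in:-
Tick 7: [PARSE:-, VALIDATE:-, TRANSFORM:P4(v=0,ok=F), EMIT:-] out:P3(v=18); in:-
Tick 8: [PARSE:-, VALIDATE:-, TRANSFORM:-, EMIT:P4(v=0,ok=F)] out:-; in:-
Tick 9: [PARSE:-, VALIDATE:-, TRANSFORM:-, EMIT:-] out:P4(v=0); in:-
P4: arrives tick 5, valid=False (id=4, id%3=1), emit tick 9, final value 0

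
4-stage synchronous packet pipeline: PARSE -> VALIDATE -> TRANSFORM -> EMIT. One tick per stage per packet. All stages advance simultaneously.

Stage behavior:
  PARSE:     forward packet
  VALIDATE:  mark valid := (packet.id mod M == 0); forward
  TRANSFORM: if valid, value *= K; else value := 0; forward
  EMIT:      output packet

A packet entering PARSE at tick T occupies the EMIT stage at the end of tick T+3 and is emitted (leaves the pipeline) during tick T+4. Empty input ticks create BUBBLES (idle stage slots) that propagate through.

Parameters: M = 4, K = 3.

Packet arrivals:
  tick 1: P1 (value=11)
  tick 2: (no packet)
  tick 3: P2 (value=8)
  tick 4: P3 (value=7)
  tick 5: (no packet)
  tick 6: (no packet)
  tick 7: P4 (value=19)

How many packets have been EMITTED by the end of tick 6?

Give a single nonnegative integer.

Answer: 1

Derivation:
Tick 1: [PARSE:P1(v=11,ok=F), VALIDATE:-, TRANSFORM:-, EMIT:-] out:-; in:P1
Tick 2: [PARSE:-, VALIDATE:P1(v=11,ok=F), TRANSFORM:-, EMIT:-] out:-; in:-
Tick 3: [PARSE:P2(v=8,ok=F), VALIDATE:-, TRANSFORM:P1(v=0,ok=F), EMIT:-] out:-; in:P2
Tick 4: [PARSE:P3(v=7,ok=F), VALIDATE:P2(v=8,ok=F), TRANSFORM:-, EMIT:P1(v=0,ok=F)] out:-; in:P3
Tick 5: [PARSE:-, VALIDATE:P3(v=7,ok=F), TRANSFORM:P2(v=0,ok=F), EMIT:-] out:P1(v=0); in:-
Tick 6: [PARSE:-, VALIDATE:-, TRANSFORM:P3(v=0,ok=F), EMIT:P2(v=0,ok=F)] out:-; in:-
Emitted by tick 6: ['P1']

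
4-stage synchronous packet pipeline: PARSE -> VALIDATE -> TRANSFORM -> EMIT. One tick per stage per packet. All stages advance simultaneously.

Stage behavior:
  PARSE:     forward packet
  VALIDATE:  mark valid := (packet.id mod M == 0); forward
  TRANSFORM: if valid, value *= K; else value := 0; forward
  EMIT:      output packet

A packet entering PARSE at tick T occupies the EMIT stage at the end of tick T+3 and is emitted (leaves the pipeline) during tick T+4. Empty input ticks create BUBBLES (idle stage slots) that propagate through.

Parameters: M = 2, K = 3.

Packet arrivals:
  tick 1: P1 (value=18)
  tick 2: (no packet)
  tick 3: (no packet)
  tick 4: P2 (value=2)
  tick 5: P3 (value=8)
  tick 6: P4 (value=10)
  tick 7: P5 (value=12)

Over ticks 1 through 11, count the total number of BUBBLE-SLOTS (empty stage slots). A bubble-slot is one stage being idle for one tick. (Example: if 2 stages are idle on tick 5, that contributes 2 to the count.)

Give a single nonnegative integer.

Answer: 24

Derivation:
Tick 1: [PARSE:P1(v=18,ok=F), VALIDATE:-, TRANSFORM:-, EMIT:-] out:-; bubbles=3
Tick 2: [PARSE:-, VALIDATE:P1(v=18,ok=F), TRANSFORM:-, EMIT:-] out:-; bubbles=3
Tick 3: [PARSE:-, VALIDATE:-, TRANSFORM:P1(v=0,ok=F), EMIT:-] out:-; bubbles=3
Tick 4: [PARSE:P2(v=2,ok=F), VALIDATE:-, TRANSFORM:-, EMIT:P1(v=0,ok=F)] out:-; bubbles=2
Tick 5: [PARSE:P3(v=8,ok=F), VALIDATE:P2(v=2,ok=T), TRANSFORM:-, EMIT:-] out:P1(v=0); bubbles=2
Tick 6: [PARSE:P4(v=10,ok=F), VALIDATE:P3(v=8,ok=F), TRANSFORM:P2(v=6,ok=T), EMIT:-] out:-; bubbles=1
Tick 7: [PARSE:P5(v=12,ok=F), VALIDATE:P4(v=10,ok=T), TRANSFORM:P3(v=0,ok=F), EMIT:P2(v=6,ok=T)] out:-; bubbles=0
Tick 8: [PARSE:-, VALIDATE:P5(v=12,ok=F), TRANSFORM:P4(v=30,ok=T), EMIT:P3(v=0,ok=F)] out:P2(v=6); bubbles=1
Tick 9: [PARSE:-, VALIDATE:-, TRANSFORM:P5(v=0,ok=F), EMIT:P4(v=30,ok=T)] out:P3(v=0); bubbles=2
Tick 10: [PARSE:-, VALIDATE:-, TRANSFORM:-, EMIT:P5(v=0,ok=F)] out:P4(v=30); bubbles=3
Tick 11: [PARSE:-, VALIDATE:-, TRANSFORM:-, EMIT:-] out:P5(v=0); bubbles=4
Total bubble-slots: 24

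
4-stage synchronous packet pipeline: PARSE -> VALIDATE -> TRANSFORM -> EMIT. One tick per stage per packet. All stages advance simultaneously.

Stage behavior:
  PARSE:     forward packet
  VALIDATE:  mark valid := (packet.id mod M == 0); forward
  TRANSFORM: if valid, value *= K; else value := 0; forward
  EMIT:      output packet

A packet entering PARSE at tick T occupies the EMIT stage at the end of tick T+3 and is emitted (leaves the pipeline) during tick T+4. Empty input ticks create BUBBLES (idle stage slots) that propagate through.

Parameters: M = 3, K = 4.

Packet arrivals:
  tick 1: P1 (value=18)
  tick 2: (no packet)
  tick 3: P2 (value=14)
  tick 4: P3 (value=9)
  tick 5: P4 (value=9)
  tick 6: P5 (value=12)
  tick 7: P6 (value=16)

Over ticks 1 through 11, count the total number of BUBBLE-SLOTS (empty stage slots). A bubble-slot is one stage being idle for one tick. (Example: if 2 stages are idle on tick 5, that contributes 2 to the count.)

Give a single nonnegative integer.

Tick 1: [PARSE:P1(v=18,ok=F), VALIDATE:-, TRANSFORM:-, EMIT:-] out:-; bubbles=3
Tick 2: [PARSE:-, VALIDATE:P1(v=18,ok=F), TRANSFORM:-, EMIT:-] out:-; bubbles=3
Tick 3: [PARSE:P2(v=14,ok=F), VALIDATE:-, TRANSFORM:P1(v=0,ok=F), EMIT:-] out:-; bubbles=2
Tick 4: [PARSE:P3(v=9,ok=F), VALIDATE:P2(v=14,ok=F), TRANSFORM:-, EMIT:P1(v=0,ok=F)] out:-; bubbles=1
Tick 5: [PARSE:P4(v=9,ok=F), VALIDATE:P3(v=9,ok=T), TRANSFORM:P2(v=0,ok=F), EMIT:-] out:P1(v=0); bubbles=1
Tick 6: [PARSE:P5(v=12,ok=F), VALIDATE:P4(v=9,ok=F), TRANSFORM:P3(v=36,ok=T), EMIT:P2(v=0,ok=F)] out:-; bubbles=0
Tick 7: [PARSE:P6(v=16,ok=F), VALIDATE:P5(v=12,ok=F), TRANSFORM:P4(v=0,ok=F), EMIT:P3(v=36,ok=T)] out:P2(v=0); bubbles=0
Tick 8: [PARSE:-, VALIDATE:P6(v=16,ok=T), TRANSFORM:P5(v=0,ok=F), EMIT:P4(v=0,ok=F)] out:P3(v=36); bubbles=1
Tick 9: [PARSE:-, VALIDATE:-, TRANSFORM:P6(v=64,ok=T), EMIT:P5(v=0,ok=F)] out:P4(v=0); bubbles=2
Tick 10: [PARSE:-, VALIDATE:-, TRANSFORM:-, EMIT:P6(v=64,ok=T)] out:P5(v=0); bubbles=3
Tick 11: [PARSE:-, VALIDATE:-, TRANSFORM:-, EMIT:-] out:P6(v=64); bubbles=4
Total bubble-slots: 20

Answer: 20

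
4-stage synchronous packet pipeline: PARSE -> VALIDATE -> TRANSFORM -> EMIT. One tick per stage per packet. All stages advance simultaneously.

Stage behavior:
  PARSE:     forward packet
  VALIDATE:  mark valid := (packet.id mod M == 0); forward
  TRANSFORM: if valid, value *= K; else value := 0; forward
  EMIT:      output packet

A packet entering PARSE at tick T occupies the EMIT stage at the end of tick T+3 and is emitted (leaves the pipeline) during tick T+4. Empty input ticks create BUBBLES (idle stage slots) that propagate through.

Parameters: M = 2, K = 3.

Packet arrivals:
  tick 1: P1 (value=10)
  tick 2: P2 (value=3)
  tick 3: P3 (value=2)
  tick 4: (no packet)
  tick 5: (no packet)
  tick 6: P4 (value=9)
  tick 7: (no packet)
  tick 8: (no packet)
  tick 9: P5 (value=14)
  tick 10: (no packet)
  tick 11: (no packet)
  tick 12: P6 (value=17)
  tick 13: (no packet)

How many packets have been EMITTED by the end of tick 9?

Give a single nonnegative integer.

Tick 1: [PARSE:P1(v=10,ok=F), VALIDATE:-, TRANSFORM:-, EMIT:-] out:-; in:P1
Tick 2: [PARSE:P2(v=3,ok=F), VALIDATE:P1(v=10,ok=F), TRANSFORM:-, EMIT:-] out:-; in:P2
Tick 3: [PARSE:P3(v=2,ok=F), VALIDATE:P2(v=3,ok=T), TRANSFORM:P1(v=0,ok=F), EMIT:-] out:-; in:P3
Tick 4: [PARSE:-, VALIDATE:P3(v=2,ok=F), TRANSFORM:P2(v=9,ok=T), EMIT:P1(v=0,ok=F)] out:-; in:-
Tick 5: [PARSE:-, VALIDATE:-, TRANSFORM:P3(v=0,ok=F), EMIT:P2(v=9,ok=T)] out:P1(v=0); in:-
Tick 6: [PARSE:P4(v=9,ok=F), VALIDATE:-, TRANSFORM:-, EMIT:P3(v=0,ok=F)] out:P2(v=9); in:P4
Tick 7: [PARSE:-, VALIDATE:P4(v=9,ok=T), TRANSFORM:-, EMIT:-] out:P3(v=0); in:-
Tick 8: [PARSE:-, VALIDATE:-, TRANSFORM:P4(v=27,ok=T), EMIT:-] out:-; in:-
Tick 9: [PARSE:P5(v=14,ok=F), VALIDATE:-, TRANSFORM:-, EMIT:P4(v=27,ok=T)] out:-; in:P5
Emitted by tick 9: ['P1', 'P2', 'P3']

Answer: 3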